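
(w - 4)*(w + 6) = w^2 + 2*w - 24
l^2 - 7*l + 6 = (l - 6)*(l - 1)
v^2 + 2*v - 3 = (v - 1)*(v + 3)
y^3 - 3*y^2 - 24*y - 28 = (y - 7)*(y + 2)^2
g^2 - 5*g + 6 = (g - 3)*(g - 2)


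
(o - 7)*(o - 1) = o^2 - 8*o + 7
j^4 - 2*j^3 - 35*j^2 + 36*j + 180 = (j - 6)*(j - 3)*(j + 2)*(j + 5)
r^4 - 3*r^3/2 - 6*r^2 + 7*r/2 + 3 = (r - 3)*(r - 1)*(r + 1/2)*(r + 2)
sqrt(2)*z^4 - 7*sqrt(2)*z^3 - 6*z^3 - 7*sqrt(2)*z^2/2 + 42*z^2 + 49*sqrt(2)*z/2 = z*(z - 7)*(z - 7*sqrt(2)/2)*(sqrt(2)*z + 1)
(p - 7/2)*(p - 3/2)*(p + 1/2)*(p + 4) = p^4 - p^3/2 - 61*p^2/4 + 109*p/8 + 21/2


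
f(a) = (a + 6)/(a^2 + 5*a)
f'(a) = (-2*a - 5)*(a + 6)/(a^2 + 5*a)^2 + 1/(a^2 + 5*a) = (a*(a + 5) - (a + 6)*(2*a + 5))/(a^2*(a + 5)^2)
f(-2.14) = -0.63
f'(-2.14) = -0.24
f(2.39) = 0.48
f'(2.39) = -0.21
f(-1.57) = -0.82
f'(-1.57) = -0.47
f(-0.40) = -3.04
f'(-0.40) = -7.49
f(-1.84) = -0.72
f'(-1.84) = -0.33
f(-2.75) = -0.53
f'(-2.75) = -0.12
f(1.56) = 0.74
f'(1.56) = -0.49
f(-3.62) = -0.48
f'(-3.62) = 0.01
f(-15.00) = -0.06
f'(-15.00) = 0.00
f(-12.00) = -0.07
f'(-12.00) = 0.00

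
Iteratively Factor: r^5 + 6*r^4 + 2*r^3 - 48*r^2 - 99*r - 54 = (r - 3)*(r^4 + 9*r^3 + 29*r^2 + 39*r + 18) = (r - 3)*(r + 1)*(r^3 + 8*r^2 + 21*r + 18) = (r - 3)*(r + 1)*(r + 3)*(r^2 + 5*r + 6) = (r - 3)*(r + 1)*(r + 2)*(r + 3)*(r + 3)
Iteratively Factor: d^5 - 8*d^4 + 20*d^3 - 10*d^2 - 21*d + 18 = (d - 3)*(d^4 - 5*d^3 + 5*d^2 + 5*d - 6) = (d - 3)*(d - 1)*(d^3 - 4*d^2 + d + 6) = (d - 3)^2*(d - 1)*(d^2 - d - 2) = (d - 3)^2*(d - 2)*(d - 1)*(d + 1)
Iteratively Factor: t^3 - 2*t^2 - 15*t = (t - 5)*(t^2 + 3*t) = t*(t - 5)*(t + 3)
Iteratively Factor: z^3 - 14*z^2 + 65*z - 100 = (z - 5)*(z^2 - 9*z + 20) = (z - 5)*(z - 4)*(z - 5)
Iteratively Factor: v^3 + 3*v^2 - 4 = (v + 2)*(v^2 + v - 2) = (v - 1)*(v + 2)*(v + 2)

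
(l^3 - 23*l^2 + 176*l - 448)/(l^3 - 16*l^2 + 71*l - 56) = (l - 8)/(l - 1)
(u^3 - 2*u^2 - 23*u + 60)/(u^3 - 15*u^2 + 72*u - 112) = (u^2 + 2*u - 15)/(u^2 - 11*u + 28)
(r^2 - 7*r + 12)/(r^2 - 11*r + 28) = (r - 3)/(r - 7)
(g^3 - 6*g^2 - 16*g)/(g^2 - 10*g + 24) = g*(g^2 - 6*g - 16)/(g^2 - 10*g + 24)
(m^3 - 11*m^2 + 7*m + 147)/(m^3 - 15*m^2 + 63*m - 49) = (m + 3)/(m - 1)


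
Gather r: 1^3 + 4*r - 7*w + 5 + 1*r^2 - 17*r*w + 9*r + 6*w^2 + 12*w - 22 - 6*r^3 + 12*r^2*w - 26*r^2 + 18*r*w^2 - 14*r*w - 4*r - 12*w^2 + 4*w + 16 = -6*r^3 + r^2*(12*w - 25) + r*(18*w^2 - 31*w + 9) - 6*w^2 + 9*w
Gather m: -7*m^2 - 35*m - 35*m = -7*m^2 - 70*m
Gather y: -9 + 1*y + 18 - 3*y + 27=36 - 2*y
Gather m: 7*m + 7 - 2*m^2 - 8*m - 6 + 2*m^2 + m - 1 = 0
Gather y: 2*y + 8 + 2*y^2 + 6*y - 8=2*y^2 + 8*y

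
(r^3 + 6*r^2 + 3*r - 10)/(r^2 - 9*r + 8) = (r^2 + 7*r + 10)/(r - 8)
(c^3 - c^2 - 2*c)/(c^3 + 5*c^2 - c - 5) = c*(c - 2)/(c^2 + 4*c - 5)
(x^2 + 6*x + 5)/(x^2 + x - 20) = (x + 1)/(x - 4)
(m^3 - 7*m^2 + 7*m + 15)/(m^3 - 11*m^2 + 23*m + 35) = (m - 3)/(m - 7)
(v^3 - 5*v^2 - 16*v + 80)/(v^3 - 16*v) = (v - 5)/v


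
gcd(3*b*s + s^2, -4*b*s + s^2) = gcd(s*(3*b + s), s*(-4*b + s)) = s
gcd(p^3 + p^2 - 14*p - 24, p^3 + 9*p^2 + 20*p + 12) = p + 2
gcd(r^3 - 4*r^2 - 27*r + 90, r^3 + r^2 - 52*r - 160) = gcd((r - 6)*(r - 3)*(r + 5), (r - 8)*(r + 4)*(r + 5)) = r + 5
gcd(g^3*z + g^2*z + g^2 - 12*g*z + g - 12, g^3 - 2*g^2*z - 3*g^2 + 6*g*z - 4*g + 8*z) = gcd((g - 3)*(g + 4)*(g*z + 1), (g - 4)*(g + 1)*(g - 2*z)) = 1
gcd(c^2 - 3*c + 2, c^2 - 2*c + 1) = c - 1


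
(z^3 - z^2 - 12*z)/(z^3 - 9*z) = (z - 4)/(z - 3)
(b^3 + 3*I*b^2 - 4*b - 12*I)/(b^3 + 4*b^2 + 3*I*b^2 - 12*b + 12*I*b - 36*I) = (b + 2)/(b + 6)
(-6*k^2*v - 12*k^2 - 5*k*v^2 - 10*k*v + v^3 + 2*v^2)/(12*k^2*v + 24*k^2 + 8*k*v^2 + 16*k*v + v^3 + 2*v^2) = (-6*k^2 - 5*k*v + v^2)/(12*k^2 + 8*k*v + v^2)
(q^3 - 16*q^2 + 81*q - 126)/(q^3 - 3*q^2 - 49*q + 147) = (q - 6)/(q + 7)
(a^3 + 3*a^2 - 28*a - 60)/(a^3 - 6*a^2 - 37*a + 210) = (a + 2)/(a - 7)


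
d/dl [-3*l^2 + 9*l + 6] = 9 - 6*l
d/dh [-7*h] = -7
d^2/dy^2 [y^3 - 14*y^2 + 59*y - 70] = 6*y - 28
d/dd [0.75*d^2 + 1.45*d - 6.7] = 1.5*d + 1.45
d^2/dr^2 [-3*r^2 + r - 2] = -6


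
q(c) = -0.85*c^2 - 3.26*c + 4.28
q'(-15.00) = 22.24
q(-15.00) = -138.07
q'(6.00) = -13.46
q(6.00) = -45.88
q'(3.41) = -9.06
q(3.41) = -16.72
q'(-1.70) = -0.37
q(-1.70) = 7.37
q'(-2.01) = 0.16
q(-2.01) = 7.40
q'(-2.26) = 0.58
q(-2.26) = 7.31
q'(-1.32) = -1.02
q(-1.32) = 7.10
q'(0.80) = -4.62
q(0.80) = 1.13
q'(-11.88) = 16.94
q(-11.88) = -76.96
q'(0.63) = -4.33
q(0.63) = 1.89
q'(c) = -1.7*c - 3.26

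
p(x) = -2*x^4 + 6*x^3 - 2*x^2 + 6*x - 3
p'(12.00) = -11274.00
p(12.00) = -31323.00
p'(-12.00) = 16470.00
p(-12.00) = -52203.00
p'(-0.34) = 9.76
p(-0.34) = -5.53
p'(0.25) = 6.00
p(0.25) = -1.54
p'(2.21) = -1.28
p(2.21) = 17.55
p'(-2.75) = 319.50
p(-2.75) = -273.79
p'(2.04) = 4.83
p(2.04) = 17.22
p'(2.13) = 1.84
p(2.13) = 17.52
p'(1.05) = 12.38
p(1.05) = 5.61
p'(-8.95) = 7218.98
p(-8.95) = -17351.23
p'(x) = -8*x^3 + 18*x^2 - 4*x + 6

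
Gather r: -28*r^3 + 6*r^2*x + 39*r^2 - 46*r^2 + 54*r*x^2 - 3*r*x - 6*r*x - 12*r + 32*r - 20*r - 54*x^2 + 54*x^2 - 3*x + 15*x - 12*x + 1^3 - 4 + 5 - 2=-28*r^3 + r^2*(6*x - 7) + r*(54*x^2 - 9*x)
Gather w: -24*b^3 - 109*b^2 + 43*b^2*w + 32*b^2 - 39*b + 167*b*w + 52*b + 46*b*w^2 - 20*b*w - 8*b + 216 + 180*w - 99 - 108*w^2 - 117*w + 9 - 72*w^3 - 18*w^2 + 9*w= -24*b^3 - 77*b^2 + 5*b - 72*w^3 + w^2*(46*b - 126) + w*(43*b^2 + 147*b + 72) + 126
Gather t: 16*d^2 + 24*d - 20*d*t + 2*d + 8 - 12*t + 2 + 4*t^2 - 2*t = 16*d^2 + 26*d + 4*t^2 + t*(-20*d - 14) + 10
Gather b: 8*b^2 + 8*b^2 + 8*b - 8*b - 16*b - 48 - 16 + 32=16*b^2 - 16*b - 32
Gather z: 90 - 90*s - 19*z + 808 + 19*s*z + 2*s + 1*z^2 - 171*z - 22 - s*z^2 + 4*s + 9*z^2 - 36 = -84*s + z^2*(10 - s) + z*(19*s - 190) + 840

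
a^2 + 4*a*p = a*(a + 4*p)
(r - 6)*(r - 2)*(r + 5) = r^3 - 3*r^2 - 28*r + 60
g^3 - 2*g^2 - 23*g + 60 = (g - 4)*(g - 3)*(g + 5)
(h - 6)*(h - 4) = h^2 - 10*h + 24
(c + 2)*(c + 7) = c^2 + 9*c + 14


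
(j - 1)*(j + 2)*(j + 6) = j^3 + 7*j^2 + 4*j - 12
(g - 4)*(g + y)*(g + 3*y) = g^3 + 4*g^2*y - 4*g^2 + 3*g*y^2 - 16*g*y - 12*y^2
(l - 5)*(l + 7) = l^2 + 2*l - 35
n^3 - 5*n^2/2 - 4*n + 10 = (n - 5/2)*(n - 2)*(n + 2)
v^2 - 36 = (v - 6)*(v + 6)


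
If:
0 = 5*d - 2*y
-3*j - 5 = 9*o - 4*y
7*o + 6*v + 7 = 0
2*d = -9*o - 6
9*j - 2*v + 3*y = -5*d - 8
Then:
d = -636/2591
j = -5041/7773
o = -1586/2591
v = -2345/5182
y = -1590/2591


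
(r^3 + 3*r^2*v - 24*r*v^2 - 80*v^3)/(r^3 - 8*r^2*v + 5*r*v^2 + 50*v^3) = (r^2 + 8*r*v + 16*v^2)/(r^2 - 3*r*v - 10*v^2)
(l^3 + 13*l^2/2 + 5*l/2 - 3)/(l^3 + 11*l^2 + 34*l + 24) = (l - 1/2)/(l + 4)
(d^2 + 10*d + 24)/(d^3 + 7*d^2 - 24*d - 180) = (d + 4)/(d^2 + d - 30)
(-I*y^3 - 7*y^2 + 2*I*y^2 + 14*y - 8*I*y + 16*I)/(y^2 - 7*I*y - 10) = (-I*y^3 + y^2*(-7 + 2*I) + y*(14 - 8*I) + 16*I)/(y^2 - 7*I*y - 10)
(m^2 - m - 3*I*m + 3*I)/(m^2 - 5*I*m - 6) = (m - 1)/(m - 2*I)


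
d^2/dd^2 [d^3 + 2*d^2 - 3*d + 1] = 6*d + 4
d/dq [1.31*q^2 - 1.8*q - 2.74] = 2.62*q - 1.8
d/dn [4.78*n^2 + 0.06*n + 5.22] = 9.56*n + 0.06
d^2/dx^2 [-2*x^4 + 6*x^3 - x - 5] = 12*x*(3 - 2*x)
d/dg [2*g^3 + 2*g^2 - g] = 6*g^2 + 4*g - 1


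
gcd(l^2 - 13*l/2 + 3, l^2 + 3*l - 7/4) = l - 1/2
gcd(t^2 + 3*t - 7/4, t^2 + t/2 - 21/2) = t + 7/2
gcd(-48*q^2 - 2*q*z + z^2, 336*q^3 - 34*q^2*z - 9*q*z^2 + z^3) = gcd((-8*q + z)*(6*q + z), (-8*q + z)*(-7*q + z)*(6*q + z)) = -48*q^2 - 2*q*z + z^2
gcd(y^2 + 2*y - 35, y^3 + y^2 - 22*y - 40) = y - 5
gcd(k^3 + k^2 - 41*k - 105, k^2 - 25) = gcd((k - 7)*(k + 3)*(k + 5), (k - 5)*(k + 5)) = k + 5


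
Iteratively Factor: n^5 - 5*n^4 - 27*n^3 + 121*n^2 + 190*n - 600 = (n + 3)*(n^4 - 8*n^3 - 3*n^2 + 130*n - 200) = (n - 5)*(n + 3)*(n^3 - 3*n^2 - 18*n + 40) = (n - 5)^2*(n + 3)*(n^2 + 2*n - 8) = (n - 5)^2*(n - 2)*(n + 3)*(n + 4)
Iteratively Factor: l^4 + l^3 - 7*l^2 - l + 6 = (l + 1)*(l^3 - 7*l + 6) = (l - 1)*(l + 1)*(l^2 + l - 6) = (l - 2)*(l - 1)*(l + 1)*(l + 3)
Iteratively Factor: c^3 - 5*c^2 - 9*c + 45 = (c - 3)*(c^2 - 2*c - 15) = (c - 3)*(c + 3)*(c - 5)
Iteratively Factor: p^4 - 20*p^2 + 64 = (p - 2)*(p^3 + 2*p^2 - 16*p - 32) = (p - 4)*(p - 2)*(p^2 + 6*p + 8) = (p - 4)*(p - 2)*(p + 2)*(p + 4)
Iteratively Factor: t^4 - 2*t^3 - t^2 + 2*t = (t + 1)*(t^3 - 3*t^2 + 2*t) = t*(t + 1)*(t^2 - 3*t + 2) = t*(t - 2)*(t + 1)*(t - 1)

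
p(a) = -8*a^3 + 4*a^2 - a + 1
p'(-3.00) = -241.00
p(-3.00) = 256.00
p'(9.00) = -1873.00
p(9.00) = -5516.00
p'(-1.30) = -51.96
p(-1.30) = 26.64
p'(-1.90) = -102.84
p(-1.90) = 72.21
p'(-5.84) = -866.25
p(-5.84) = 1736.68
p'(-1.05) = -35.86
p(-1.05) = 15.72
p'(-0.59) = -14.07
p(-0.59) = 4.63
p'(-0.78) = -21.84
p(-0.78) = 8.01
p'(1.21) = -26.46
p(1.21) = -8.53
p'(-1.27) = -49.87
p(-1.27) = 25.11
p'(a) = -24*a^2 + 8*a - 1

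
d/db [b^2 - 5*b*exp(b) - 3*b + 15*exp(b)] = -5*b*exp(b) + 2*b + 10*exp(b) - 3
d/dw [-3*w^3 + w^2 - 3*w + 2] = -9*w^2 + 2*w - 3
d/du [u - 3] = 1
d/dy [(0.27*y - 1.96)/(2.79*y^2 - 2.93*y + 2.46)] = (-0.7533*y^2 + 10.9368*y - 5.0786)/(7.7841*y^4 - 16.3494*y^3 + 22.3117*y^2 - 14.4156*y + 6.0516)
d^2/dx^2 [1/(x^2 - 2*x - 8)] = 2*(x^2 - 2*x - 4*(x - 1)^2 - 8)/(-x^2 + 2*x + 8)^3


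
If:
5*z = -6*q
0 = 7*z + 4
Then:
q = 10/21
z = -4/7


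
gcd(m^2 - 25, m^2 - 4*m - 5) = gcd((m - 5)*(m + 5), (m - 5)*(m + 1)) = m - 5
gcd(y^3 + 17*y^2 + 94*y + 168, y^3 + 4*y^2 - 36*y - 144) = y^2 + 10*y + 24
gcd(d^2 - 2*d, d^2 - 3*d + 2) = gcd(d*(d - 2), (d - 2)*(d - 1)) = d - 2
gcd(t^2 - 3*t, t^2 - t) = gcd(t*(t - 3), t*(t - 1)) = t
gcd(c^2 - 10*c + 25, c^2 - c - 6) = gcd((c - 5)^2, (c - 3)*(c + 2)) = 1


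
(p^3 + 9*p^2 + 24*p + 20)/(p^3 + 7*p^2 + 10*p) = (p + 2)/p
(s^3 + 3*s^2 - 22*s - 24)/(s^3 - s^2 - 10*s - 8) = (s + 6)/(s + 2)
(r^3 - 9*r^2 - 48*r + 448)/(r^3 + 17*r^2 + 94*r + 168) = (r^2 - 16*r + 64)/(r^2 + 10*r + 24)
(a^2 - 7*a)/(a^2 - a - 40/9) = 9*a*(7 - a)/(-9*a^2 + 9*a + 40)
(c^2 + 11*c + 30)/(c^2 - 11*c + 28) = (c^2 + 11*c + 30)/(c^2 - 11*c + 28)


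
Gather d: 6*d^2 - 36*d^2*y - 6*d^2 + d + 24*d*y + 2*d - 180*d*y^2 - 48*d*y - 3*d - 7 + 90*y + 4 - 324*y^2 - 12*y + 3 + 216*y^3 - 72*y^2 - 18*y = -36*d^2*y + d*(-180*y^2 - 24*y) + 216*y^3 - 396*y^2 + 60*y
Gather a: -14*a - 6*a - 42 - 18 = -20*a - 60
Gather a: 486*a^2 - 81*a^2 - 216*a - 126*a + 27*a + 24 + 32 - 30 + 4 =405*a^2 - 315*a + 30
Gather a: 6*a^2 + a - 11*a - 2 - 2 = 6*a^2 - 10*a - 4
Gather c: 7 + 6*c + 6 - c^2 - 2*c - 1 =-c^2 + 4*c + 12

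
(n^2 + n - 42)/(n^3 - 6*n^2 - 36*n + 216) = (n + 7)/(n^2 - 36)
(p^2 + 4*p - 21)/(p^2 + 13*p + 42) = (p - 3)/(p + 6)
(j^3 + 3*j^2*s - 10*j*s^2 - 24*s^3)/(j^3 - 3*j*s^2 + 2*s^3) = (j^2 + j*s - 12*s^2)/(j^2 - 2*j*s + s^2)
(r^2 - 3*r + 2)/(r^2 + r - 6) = (r - 1)/(r + 3)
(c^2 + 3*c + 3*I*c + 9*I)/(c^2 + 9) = (c + 3)/(c - 3*I)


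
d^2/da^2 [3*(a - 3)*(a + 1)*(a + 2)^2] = 36*a^2 + 36*a - 42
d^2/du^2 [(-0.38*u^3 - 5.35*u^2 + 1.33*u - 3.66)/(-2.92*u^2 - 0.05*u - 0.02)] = (-7.105427357601e-15*u^5 - 24.284908*u^3 + 185.367384*u^2 + 3.673104*u - 0.402248)/(24.897088*u^6 + 1.27896*u^5 + 0.533484*u^4 + 0.017645*u^3 + 0.003654*u^2 + 6.0e-5*u + 8.0e-6)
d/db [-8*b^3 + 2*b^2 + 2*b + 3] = -24*b^2 + 4*b + 2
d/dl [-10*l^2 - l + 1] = -20*l - 1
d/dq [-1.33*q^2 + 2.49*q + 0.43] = 2.49 - 2.66*q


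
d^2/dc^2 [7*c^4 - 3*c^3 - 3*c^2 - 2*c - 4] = 84*c^2 - 18*c - 6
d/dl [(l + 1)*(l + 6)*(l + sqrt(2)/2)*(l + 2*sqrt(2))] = 4*l^3 + 15*sqrt(2)*l^2/2 + 21*l^2 + 16*l + 35*sqrt(2)*l + 14 + 15*sqrt(2)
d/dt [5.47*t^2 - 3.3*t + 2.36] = 10.94*t - 3.3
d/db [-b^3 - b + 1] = -3*b^2 - 1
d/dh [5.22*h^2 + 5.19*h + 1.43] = 10.44*h + 5.19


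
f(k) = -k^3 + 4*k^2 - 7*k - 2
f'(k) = -3*k^2 + 8*k - 7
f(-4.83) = 237.80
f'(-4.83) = -115.63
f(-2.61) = 61.30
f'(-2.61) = -48.32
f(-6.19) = 431.77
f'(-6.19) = -171.47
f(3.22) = -16.45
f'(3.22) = -12.35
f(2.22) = -8.77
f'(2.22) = -4.03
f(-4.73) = 226.43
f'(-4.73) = -111.96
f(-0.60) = 3.86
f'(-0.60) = -12.88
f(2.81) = -12.27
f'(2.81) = -8.21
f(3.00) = -14.00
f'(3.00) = -10.00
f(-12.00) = 2386.00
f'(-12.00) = -535.00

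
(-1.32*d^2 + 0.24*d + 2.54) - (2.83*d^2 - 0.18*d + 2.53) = -4.15*d^2 + 0.42*d + 0.0100000000000002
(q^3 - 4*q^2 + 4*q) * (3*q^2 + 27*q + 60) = 3*q^5 + 15*q^4 - 36*q^3 - 132*q^2 + 240*q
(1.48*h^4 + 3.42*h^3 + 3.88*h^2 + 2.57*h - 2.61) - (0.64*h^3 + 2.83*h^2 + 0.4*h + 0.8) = 1.48*h^4 + 2.78*h^3 + 1.05*h^2 + 2.17*h - 3.41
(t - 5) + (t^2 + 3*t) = t^2 + 4*t - 5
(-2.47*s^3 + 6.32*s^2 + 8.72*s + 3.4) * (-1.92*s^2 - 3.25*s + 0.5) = 4.7424*s^5 - 4.1069*s^4 - 38.5174*s^3 - 31.708*s^2 - 6.69*s + 1.7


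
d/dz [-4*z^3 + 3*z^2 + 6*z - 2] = -12*z^2 + 6*z + 6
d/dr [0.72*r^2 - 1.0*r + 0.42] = 1.44*r - 1.0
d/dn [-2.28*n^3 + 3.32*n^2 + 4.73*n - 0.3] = -6.84*n^2 + 6.64*n + 4.73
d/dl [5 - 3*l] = -3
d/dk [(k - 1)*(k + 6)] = 2*k + 5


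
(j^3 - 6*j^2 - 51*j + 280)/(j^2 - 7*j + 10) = (j^2 - j - 56)/(j - 2)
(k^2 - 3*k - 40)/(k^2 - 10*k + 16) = (k + 5)/(k - 2)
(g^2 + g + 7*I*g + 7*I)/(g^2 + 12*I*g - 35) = (g + 1)/(g + 5*I)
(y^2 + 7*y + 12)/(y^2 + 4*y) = (y + 3)/y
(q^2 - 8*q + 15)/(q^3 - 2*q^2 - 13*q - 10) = (q - 3)/(q^2 + 3*q + 2)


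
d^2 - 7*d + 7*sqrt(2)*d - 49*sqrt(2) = (d - 7)*(d + 7*sqrt(2))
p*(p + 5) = p^2 + 5*p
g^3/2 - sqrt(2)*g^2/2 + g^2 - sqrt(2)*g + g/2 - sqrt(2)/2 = (g/2 + 1/2)*(g + 1)*(g - sqrt(2))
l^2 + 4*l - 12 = (l - 2)*(l + 6)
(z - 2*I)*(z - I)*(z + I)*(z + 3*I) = z^4 + I*z^3 + 7*z^2 + I*z + 6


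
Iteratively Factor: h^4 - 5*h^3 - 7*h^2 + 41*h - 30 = (h - 1)*(h^3 - 4*h^2 - 11*h + 30) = (h - 1)*(h + 3)*(h^2 - 7*h + 10) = (h - 2)*(h - 1)*(h + 3)*(h - 5)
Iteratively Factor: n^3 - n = (n + 1)*(n^2 - n) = (n - 1)*(n + 1)*(n)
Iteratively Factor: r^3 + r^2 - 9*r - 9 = (r - 3)*(r^2 + 4*r + 3) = (r - 3)*(r + 1)*(r + 3)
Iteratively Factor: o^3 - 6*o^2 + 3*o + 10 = (o + 1)*(o^2 - 7*o + 10) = (o - 5)*(o + 1)*(o - 2)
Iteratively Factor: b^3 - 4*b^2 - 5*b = (b - 5)*(b^2 + b) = (b - 5)*(b + 1)*(b)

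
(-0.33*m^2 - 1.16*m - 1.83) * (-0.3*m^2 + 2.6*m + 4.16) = 0.099*m^4 - 0.51*m^3 - 3.8398*m^2 - 9.5836*m - 7.6128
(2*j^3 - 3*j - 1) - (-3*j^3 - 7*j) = 5*j^3 + 4*j - 1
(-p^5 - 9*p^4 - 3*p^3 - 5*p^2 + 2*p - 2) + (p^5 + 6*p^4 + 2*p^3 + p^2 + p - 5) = -3*p^4 - p^3 - 4*p^2 + 3*p - 7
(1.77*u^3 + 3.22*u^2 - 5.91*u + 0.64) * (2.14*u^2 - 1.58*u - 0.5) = 3.7878*u^5 + 4.0942*u^4 - 18.62*u^3 + 9.0974*u^2 + 1.9438*u - 0.32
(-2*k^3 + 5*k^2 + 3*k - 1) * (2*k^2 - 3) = -4*k^5 + 10*k^4 + 12*k^3 - 17*k^2 - 9*k + 3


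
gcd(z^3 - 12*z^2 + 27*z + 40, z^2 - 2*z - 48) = z - 8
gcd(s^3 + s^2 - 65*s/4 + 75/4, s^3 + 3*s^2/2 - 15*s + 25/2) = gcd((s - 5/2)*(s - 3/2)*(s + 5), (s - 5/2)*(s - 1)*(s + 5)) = s^2 + 5*s/2 - 25/2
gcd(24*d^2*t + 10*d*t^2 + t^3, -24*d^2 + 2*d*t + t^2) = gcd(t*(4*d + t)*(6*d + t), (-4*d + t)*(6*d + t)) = 6*d + t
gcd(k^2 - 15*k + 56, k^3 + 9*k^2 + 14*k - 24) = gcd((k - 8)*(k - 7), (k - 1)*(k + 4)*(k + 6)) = 1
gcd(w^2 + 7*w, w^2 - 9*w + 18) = 1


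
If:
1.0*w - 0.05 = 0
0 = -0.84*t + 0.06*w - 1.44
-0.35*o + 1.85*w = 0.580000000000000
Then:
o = -1.39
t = -1.71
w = 0.05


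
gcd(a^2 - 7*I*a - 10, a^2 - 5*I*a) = a - 5*I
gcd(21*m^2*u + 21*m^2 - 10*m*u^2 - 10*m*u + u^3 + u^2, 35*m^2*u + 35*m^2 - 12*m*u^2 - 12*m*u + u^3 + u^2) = -7*m*u - 7*m + u^2 + u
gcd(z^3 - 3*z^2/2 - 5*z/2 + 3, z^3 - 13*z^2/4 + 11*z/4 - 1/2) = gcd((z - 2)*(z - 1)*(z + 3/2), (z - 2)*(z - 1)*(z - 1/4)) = z^2 - 3*z + 2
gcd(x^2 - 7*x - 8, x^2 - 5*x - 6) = x + 1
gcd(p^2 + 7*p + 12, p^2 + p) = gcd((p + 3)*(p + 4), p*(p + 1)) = 1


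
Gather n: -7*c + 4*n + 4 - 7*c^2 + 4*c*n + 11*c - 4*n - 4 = -7*c^2 + 4*c*n + 4*c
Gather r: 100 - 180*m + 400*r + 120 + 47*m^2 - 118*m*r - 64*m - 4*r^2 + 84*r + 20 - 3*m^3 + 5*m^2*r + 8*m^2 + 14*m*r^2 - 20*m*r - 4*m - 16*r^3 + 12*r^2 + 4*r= -3*m^3 + 55*m^2 - 248*m - 16*r^3 + r^2*(14*m + 8) + r*(5*m^2 - 138*m + 488) + 240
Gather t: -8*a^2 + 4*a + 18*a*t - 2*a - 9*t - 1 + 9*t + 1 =-8*a^2 + 18*a*t + 2*a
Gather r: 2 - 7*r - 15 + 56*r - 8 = 49*r - 21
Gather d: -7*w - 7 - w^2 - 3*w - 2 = -w^2 - 10*w - 9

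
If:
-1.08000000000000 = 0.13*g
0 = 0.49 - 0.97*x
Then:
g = -8.31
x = 0.51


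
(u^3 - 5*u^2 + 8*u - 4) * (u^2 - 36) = u^5 - 5*u^4 - 28*u^3 + 176*u^2 - 288*u + 144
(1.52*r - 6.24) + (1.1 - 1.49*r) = 0.03*r - 5.14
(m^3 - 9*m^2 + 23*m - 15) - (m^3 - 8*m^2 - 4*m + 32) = -m^2 + 27*m - 47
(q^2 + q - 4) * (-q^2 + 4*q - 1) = -q^4 + 3*q^3 + 7*q^2 - 17*q + 4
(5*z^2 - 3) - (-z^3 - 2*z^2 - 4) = z^3 + 7*z^2 + 1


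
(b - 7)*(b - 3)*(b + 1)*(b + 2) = b^4 - 7*b^3 - 7*b^2 + 43*b + 42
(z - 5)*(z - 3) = z^2 - 8*z + 15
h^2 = h^2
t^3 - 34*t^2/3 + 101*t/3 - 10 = (t - 6)*(t - 5)*(t - 1/3)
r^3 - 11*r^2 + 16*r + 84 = (r - 7)*(r - 6)*(r + 2)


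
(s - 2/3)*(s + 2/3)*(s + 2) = s^3 + 2*s^2 - 4*s/9 - 8/9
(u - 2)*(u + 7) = u^2 + 5*u - 14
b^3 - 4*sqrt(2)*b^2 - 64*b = b*(b - 8*sqrt(2))*(b + 4*sqrt(2))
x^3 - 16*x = x*(x - 4)*(x + 4)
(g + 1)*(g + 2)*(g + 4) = g^3 + 7*g^2 + 14*g + 8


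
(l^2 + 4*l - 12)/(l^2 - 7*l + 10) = (l + 6)/(l - 5)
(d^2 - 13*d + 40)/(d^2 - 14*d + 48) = (d - 5)/(d - 6)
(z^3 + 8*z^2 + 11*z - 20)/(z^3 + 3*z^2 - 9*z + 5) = (z + 4)/(z - 1)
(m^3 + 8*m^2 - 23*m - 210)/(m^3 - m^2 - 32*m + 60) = (m + 7)/(m - 2)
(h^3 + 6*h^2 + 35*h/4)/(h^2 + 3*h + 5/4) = h*(2*h + 7)/(2*h + 1)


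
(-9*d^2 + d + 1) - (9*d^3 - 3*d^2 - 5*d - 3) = -9*d^3 - 6*d^2 + 6*d + 4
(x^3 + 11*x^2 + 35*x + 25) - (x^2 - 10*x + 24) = x^3 + 10*x^2 + 45*x + 1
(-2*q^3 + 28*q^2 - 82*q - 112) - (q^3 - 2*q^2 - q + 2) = -3*q^3 + 30*q^2 - 81*q - 114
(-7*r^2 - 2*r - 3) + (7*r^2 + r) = -r - 3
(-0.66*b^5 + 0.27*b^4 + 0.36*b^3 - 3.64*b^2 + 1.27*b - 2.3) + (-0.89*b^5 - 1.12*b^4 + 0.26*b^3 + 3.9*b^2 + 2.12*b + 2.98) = -1.55*b^5 - 0.85*b^4 + 0.62*b^3 + 0.26*b^2 + 3.39*b + 0.68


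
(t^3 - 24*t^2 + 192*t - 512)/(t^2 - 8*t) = t - 16 + 64/t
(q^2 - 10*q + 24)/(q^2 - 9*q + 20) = (q - 6)/(q - 5)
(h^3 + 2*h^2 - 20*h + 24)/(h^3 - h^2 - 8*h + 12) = (h + 6)/(h + 3)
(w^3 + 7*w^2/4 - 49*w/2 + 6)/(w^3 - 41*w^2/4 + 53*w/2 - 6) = (w + 6)/(w - 6)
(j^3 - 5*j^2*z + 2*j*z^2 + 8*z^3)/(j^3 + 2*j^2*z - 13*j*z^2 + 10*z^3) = (-j^2 + 3*j*z + 4*z^2)/(-j^2 - 4*j*z + 5*z^2)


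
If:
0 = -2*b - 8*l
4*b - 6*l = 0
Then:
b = 0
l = 0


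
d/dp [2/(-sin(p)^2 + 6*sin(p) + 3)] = 4*(sin(p) - 3)*cos(p)/(6*sin(p) + cos(p)^2 + 2)^2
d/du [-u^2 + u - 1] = 1 - 2*u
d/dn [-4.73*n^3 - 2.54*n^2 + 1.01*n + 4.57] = -14.19*n^2 - 5.08*n + 1.01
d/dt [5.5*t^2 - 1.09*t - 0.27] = 11.0*t - 1.09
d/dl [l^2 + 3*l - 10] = 2*l + 3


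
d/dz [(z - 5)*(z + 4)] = 2*z - 1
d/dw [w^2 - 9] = 2*w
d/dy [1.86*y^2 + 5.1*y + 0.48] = 3.72*y + 5.1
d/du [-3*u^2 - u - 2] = -6*u - 1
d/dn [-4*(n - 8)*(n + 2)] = 24 - 8*n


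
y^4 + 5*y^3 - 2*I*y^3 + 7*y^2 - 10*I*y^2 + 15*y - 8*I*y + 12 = (y + 1)*(y + 4)*(y - 3*I)*(y + I)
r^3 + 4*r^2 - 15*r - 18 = (r - 3)*(r + 1)*(r + 6)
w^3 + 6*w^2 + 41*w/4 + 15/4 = (w + 1/2)*(w + 5/2)*(w + 3)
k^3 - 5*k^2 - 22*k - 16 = (k - 8)*(k + 1)*(k + 2)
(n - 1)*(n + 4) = n^2 + 3*n - 4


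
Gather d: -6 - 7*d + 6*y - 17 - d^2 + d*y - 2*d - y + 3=-d^2 + d*(y - 9) + 5*y - 20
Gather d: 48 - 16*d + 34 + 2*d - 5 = 77 - 14*d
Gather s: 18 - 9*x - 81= -9*x - 63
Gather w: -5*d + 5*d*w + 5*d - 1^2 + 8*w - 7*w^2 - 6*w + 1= -7*w^2 + w*(5*d + 2)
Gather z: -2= -2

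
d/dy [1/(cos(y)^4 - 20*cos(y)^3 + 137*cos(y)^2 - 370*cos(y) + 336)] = 2*(2*cos(y)^3 - 30*cos(y)^2 + 137*cos(y) - 185)*sin(y)/(cos(y)^4 - 20*cos(y)^3 + 137*cos(y)^2 - 370*cos(y) + 336)^2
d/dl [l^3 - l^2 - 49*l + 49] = 3*l^2 - 2*l - 49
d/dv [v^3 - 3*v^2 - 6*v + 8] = 3*v^2 - 6*v - 6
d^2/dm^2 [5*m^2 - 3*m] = 10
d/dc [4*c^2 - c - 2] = 8*c - 1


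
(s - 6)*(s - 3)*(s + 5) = s^3 - 4*s^2 - 27*s + 90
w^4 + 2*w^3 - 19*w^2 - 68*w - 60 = (w - 5)*(w + 2)^2*(w + 3)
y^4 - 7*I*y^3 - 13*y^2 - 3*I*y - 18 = (y - 3*I)^2*(y - 2*I)*(y + I)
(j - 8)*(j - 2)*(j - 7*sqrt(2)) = j^3 - 10*j^2 - 7*sqrt(2)*j^2 + 16*j + 70*sqrt(2)*j - 112*sqrt(2)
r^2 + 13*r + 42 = (r + 6)*(r + 7)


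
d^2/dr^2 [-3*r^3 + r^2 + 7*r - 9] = 2 - 18*r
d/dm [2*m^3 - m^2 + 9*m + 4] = 6*m^2 - 2*m + 9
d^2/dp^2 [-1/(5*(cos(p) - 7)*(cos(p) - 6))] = (4*sin(p)^4 - 3*sin(p)^2 + 2379*cos(p)/4 - 39*cos(3*p)/4 - 255)/(5*(cos(p) - 7)^3*(cos(p) - 6)^3)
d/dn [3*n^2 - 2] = 6*n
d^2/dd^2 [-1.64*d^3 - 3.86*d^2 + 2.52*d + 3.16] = -9.84*d - 7.72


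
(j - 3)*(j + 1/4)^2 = j^3 - 5*j^2/2 - 23*j/16 - 3/16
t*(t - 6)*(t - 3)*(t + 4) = t^4 - 5*t^3 - 18*t^2 + 72*t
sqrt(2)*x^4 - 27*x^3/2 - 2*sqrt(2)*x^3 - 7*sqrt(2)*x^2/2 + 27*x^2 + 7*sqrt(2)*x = x*(x - 2)*(x - 7*sqrt(2))*(sqrt(2)*x + 1/2)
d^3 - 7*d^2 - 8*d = d*(d - 8)*(d + 1)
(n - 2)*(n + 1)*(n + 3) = n^3 + 2*n^2 - 5*n - 6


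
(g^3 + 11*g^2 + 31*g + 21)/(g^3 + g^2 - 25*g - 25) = (g^2 + 10*g + 21)/(g^2 - 25)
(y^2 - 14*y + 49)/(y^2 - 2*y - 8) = (-y^2 + 14*y - 49)/(-y^2 + 2*y + 8)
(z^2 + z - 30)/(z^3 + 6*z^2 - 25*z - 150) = 1/(z + 5)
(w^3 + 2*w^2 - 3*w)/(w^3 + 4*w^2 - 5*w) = (w + 3)/(w + 5)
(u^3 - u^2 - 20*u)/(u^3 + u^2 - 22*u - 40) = u/(u + 2)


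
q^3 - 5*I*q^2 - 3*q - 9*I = (q - 3*I)^2*(q + I)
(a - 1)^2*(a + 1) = a^3 - a^2 - a + 1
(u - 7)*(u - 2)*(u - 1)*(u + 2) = u^4 - 8*u^3 + 3*u^2 + 32*u - 28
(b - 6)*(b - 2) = b^2 - 8*b + 12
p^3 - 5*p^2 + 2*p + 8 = (p - 4)*(p - 2)*(p + 1)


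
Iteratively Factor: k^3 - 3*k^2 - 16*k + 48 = (k - 4)*(k^2 + k - 12) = (k - 4)*(k + 4)*(k - 3)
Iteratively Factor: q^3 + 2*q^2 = (q + 2)*(q^2) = q*(q + 2)*(q)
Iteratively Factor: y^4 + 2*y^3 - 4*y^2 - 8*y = (y - 2)*(y^3 + 4*y^2 + 4*y) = y*(y - 2)*(y^2 + 4*y + 4) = y*(y - 2)*(y + 2)*(y + 2)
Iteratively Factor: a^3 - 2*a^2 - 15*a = (a + 3)*(a^2 - 5*a) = a*(a + 3)*(a - 5)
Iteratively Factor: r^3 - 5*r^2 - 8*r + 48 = (r - 4)*(r^2 - r - 12) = (r - 4)*(r + 3)*(r - 4)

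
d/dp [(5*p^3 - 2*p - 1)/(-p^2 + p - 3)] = ((2 - 15*p^2)*(p^2 - p + 3) - (2*p - 1)*(-5*p^3 + 2*p + 1))/(p^2 - p + 3)^2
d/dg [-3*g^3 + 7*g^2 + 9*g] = -9*g^2 + 14*g + 9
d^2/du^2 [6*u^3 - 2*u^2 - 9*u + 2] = 36*u - 4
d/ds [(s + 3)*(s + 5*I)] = 2*s + 3 + 5*I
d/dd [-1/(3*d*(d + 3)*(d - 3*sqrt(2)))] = (d*(d + 3) + d*(d - 3*sqrt(2)) + (d + 3)*(d - 3*sqrt(2)))/(3*d^2*(d + 3)^2*(d - 3*sqrt(2))^2)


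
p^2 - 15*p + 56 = (p - 8)*(p - 7)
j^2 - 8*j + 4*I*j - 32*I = (j - 8)*(j + 4*I)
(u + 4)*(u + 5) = u^2 + 9*u + 20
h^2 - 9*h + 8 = (h - 8)*(h - 1)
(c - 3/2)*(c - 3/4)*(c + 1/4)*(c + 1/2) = c^4 - 3*c^3/2 - 7*c^2/16 + 9*c/16 + 9/64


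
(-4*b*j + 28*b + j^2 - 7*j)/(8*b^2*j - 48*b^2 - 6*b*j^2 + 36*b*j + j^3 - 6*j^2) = (7 - j)/(2*b*j - 12*b - j^2 + 6*j)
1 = 1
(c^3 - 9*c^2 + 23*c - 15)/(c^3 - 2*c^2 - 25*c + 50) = (c^2 - 4*c + 3)/(c^2 + 3*c - 10)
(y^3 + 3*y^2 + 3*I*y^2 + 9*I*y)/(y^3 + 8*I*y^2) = (y^2 + 3*y*(1 + I) + 9*I)/(y*(y + 8*I))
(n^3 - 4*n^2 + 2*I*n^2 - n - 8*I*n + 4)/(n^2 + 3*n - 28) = (n^2 + 2*I*n - 1)/(n + 7)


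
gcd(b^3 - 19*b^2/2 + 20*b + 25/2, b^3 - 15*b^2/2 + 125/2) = b^2 - 10*b + 25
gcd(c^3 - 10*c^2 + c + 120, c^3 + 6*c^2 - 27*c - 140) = c - 5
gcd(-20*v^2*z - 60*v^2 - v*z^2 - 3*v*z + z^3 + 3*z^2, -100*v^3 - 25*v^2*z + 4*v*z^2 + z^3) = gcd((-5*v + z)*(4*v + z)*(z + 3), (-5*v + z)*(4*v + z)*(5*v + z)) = -20*v^2 - v*z + z^2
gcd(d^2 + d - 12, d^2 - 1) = 1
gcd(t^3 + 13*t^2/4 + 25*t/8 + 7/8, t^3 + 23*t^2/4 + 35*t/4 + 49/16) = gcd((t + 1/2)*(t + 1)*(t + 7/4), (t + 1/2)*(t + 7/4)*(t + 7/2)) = t^2 + 9*t/4 + 7/8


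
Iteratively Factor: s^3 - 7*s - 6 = (s - 3)*(s^2 + 3*s + 2) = (s - 3)*(s + 2)*(s + 1)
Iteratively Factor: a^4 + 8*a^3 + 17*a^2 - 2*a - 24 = (a + 3)*(a^3 + 5*a^2 + 2*a - 8) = (a + 3)*(a + 4)*(a^2 + a - 2) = (a + 2)*(a + 3)*(a + 4)*(a - 1)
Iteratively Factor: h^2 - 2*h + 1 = (h - 1)*(h - 1)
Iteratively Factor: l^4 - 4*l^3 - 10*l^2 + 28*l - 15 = (l + 3)*(l^3 - 7*l^2 + 11*l - 5) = (l - 1)*(l + 3)*(l^2 - 6*l + 5) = (l - 5)*(l - 1)*(l + 3)*(l - 1)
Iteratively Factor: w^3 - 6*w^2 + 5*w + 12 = (w - 4)*(w^2 - 2*w - 3) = (w - 4)*(w + 1)*(w - 3)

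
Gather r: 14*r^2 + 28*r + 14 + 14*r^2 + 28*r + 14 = 28*r^2 + 56*r + 28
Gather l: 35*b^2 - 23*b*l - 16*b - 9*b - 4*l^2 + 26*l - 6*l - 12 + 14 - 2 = 35*b^2 - 25*b - 4*l^2 + l*(20 - 23*b)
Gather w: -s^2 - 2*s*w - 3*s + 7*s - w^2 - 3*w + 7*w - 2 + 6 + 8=-s^2 + 4*s - w^2 + w*(4 - 2*s) + 12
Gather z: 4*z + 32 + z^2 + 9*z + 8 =z^2 + 13*z + 40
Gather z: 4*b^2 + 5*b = 4*b^2 + 5*b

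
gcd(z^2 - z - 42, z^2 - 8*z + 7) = z - 7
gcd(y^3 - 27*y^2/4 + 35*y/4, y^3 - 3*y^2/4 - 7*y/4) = y^2 - 7*y/4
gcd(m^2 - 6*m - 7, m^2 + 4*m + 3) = m + 1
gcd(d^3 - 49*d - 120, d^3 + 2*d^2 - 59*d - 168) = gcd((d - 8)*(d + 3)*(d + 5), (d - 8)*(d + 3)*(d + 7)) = d^2 - 5*d - 24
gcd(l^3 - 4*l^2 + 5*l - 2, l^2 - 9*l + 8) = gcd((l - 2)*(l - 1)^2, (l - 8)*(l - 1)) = l - 1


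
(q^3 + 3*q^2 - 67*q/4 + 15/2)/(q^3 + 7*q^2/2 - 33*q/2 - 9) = (4*q^2 - 12*q + 5)/(2*(2*q^2 - 5*q - 3))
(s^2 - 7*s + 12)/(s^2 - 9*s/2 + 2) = 2*(s - 3)/(2*s - 1)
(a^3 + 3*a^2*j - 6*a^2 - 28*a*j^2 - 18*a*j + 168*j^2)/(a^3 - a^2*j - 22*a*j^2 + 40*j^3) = (a^2 + 7*a*j - 6*a - 42*j)/(a^2 + 3*a*j - 10*j^2)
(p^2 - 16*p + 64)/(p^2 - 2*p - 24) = (-p^2 + 16*p - 64)/(-p^2 + 2*p + 24)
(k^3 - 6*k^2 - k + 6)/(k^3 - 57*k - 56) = (k^2 - 7*k + 6)/(k^2 - k - 56)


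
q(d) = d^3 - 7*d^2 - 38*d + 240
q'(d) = 3*d^2 - 14*d - 38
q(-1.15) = 272.92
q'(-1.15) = -17.93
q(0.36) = 225.46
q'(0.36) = -42.65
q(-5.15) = 113.45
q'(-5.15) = 113.67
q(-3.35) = 251.15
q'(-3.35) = 42.57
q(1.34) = 178.92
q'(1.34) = -51.37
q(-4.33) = 192.11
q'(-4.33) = 78.87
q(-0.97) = 269.36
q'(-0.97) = -21.60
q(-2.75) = 270.77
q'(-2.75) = 23.19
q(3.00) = 90.00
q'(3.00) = -53.00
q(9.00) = 60.00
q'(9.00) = 79.00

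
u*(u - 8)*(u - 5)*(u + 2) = u^4 - 11*u^3 + 14*u^2 + 80*u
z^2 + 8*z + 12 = (z + 2)*(z + 6)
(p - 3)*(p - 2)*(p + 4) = p^3 - p^2 - 14*p + 24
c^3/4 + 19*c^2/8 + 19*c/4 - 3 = (c/4 + 1)*(c - 1/2)*(c + 6)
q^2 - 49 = (q - 7)*(q + 7)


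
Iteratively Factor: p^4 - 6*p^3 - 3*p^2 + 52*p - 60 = (p + 3)*(p^3 - 9*p^2 + 24*p - 20) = (p - 2)*(p + 3)*(p^2 - 7*p + 10) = (p - 2)^2*(p + 3)*(p - 5)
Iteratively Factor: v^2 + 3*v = (v + 3)*(v)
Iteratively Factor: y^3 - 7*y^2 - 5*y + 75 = (y - 5)*(y^2 - 2*y - 15) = (y - 5)*(y + 3)*(y - 5)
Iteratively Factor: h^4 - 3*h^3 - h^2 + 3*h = (h + 1)*(h^3 - 4*h^2 + 3*h) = h*(h + 1)*(h^2 - 4*h + 3) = h*(h - 1)*(h + 1)*(h - 3)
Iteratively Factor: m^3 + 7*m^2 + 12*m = (m + 3)*(m^2 + 4*m) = (m + 3)*(m + 4)*(m)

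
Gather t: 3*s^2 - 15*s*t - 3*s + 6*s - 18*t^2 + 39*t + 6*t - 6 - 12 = 3*s^2 + 3*s - 18*t^2 + t*(45 - 15*s) - 18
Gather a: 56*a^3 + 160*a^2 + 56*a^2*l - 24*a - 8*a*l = 56*a^3 + a^2*(56*l + 160) + a*(-8*l - 24)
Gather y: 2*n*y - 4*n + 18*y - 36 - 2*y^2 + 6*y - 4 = -4*n - 2*y^2 + y*(2*n + 24) - 40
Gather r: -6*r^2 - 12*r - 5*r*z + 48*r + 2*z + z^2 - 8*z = -6*r^2 + r*(36 - 5*z) + z^2 - 6*z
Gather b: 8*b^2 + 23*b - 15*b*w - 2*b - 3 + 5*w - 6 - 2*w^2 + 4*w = 8*b^2 + b*(21 - 15*w) - 2*w^2 + 9*w - 9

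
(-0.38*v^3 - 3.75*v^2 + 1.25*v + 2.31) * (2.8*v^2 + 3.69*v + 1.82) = -1.064*v^5 - 11.9022*v^4 - 11.0291*v^3 + 4.2555*v^2 + 10.7989*v + 4.2042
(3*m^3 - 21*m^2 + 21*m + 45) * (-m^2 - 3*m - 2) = -3*m^5 + 12*m^4 + 36*m^3 - 66*m^2 - 177*m - 90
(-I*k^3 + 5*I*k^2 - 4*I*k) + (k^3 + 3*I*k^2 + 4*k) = k^3 - I*k^3 + 8*I*k^2 + 4*k - 4*I*k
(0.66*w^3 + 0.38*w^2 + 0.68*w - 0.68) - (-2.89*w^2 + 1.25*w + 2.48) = 0.66*w^3 + 3.27*w^2 - 0.57*w - 3.16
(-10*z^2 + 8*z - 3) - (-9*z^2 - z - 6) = -z^2 + 9*z + 3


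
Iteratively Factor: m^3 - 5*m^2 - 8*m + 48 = (m + 3)*(m^2 - 8*m + 16) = (m - 4)*(m + 3)*(m - 4)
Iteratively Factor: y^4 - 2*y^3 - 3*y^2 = (y)*(y^3 - 2*y^2 - 3*y) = y*(y - 3)*(y^2 + y) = y*(y - 3)*(y + 1)*(y)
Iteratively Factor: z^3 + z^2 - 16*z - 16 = (z + 1)*(z^2 - 16) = (z - 4)*(z + 1)*(z + 4)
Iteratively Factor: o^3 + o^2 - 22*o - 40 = (o + 4)*(o^2 - 3*o - 10) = (o - 5)*(o + 4)*(o + 2)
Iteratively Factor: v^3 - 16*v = (v + 4)*(v^2 - 4*v) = (v - 4)*(v + 4)*(v)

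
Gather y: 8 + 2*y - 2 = 2*y + 6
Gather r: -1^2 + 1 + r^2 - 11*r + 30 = r^2 - 11*r + 30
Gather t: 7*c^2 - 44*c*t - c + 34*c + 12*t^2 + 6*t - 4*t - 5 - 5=7*c^2 + 33*c + 12*t^2 + t*(2 - 44*c) - 10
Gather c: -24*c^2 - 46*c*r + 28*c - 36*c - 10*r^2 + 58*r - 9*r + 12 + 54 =-24*c^2 + c*(-46*r - 8) - 10*r^2 + 49*r + 66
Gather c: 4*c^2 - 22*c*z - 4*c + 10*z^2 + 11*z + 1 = 4*c^2 + c*(-22*z - 4) + 10*z^2 + 11*z + 1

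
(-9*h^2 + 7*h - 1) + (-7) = -9*h^2 + 7*h - 8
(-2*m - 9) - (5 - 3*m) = m - 14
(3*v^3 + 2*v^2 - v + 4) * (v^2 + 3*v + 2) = 3*v^5 + 11*v^4 + 11*v^3 + 5*v^2 + 10*v + 8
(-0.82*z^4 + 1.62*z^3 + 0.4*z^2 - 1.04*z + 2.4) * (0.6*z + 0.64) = -0.492*z^5 + 0.4472*z^4 + 1.2768*z^3 - 0.368*z^2 + 0.7744*z + 1.536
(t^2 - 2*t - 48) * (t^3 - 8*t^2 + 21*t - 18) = t^5 - 10*t^4 - 11*t^3 + 324*t^2 - 972*t + 864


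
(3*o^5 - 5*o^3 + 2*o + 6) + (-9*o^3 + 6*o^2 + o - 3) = 3*o^5 - 14*o^3 + 6*o^2 + 3*o + 3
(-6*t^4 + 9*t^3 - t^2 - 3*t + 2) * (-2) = 12*t^4 - 18*t^3 + 2*t^2 + 6*t - 4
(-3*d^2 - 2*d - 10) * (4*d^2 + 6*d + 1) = -12*d^4 - 26*d^3 - 55*d^2 - 62*d - 10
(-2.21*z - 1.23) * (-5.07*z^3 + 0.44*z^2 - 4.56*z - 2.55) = 11.2047*z^4 + 5.2637*z^3 + 9.5364*z^2 + 11.2443*z + 3.1365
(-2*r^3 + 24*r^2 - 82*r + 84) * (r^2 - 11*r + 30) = -2*r^5 + 46*r^4 - 406*r^3 + 1706*r^2 - 3384*r + 2520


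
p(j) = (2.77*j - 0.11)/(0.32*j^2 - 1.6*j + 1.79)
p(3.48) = 97.91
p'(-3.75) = -0.05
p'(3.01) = -188.96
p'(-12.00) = -0.03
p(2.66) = -35.97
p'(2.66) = -31.98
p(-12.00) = -0.50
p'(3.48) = -602.50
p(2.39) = -31.58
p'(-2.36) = -0.01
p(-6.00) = -0.73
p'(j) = (1.6 - 0.64*j)*(2.77*j - 0.11)/(0.32*j^2 - 1.6*j + 1.79)^2 + 2.77/(0.32*j^2 - 1.6*j + 1.79) = (-0.8864*j^2 + 0.0704000000000002*j + 4.7823)/(0.1024*j^4 - 1.024*j^3 + 3.7056*j^2 - 5.728*j + 3.2041)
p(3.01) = -64.90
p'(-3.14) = -0.04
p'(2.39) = -2.65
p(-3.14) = -0.88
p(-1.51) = -0.87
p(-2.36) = -0.90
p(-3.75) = -0.85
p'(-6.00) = -0.05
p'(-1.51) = 0.11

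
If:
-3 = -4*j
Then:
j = 3/4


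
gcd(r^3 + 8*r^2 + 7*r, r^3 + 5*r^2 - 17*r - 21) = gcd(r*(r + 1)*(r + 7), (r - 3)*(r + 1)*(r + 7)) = r^2 + 8*r + 7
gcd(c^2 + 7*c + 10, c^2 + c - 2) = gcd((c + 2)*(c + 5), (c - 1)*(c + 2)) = c + 2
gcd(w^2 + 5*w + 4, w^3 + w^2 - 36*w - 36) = w + 1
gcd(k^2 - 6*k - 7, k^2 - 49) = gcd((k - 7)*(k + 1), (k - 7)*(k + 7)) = k - 7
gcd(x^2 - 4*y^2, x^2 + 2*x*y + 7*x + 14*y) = x + 2*y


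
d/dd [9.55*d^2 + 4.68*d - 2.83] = 19.1*d + 4.68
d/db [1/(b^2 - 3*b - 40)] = (3 - 2*b)/(-b^2 + 3*b + 40)^2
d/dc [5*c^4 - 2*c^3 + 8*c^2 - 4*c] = 20*c^3 - 6*c^2 + 16*c - 4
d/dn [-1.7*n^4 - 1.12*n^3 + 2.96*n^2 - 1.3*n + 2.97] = -6.8*n^3 - 3.36*n^2 + 5.92*n - 1.3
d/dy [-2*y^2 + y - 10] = 1 - 4*y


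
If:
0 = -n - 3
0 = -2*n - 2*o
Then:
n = -3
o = 3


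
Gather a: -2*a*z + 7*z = -2*a*z + 7*z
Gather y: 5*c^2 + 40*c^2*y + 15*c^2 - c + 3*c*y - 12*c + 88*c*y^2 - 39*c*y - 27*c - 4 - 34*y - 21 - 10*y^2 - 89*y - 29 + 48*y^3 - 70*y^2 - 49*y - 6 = 20*c^2 - 40*c + 48*y^3 + y^2*(88*c - 80) + y*(40*c^2 - 36*c - 172) - 60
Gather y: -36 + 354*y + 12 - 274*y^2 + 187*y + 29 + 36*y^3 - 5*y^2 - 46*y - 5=36*y^3 - 279*y^2 + 495*y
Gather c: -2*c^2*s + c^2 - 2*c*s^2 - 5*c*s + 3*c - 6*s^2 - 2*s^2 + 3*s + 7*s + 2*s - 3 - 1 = c^2*(1 - 2*s) + c*(-2*s^2 - 5*s + 3) - 8*s^2 + 12*s - 4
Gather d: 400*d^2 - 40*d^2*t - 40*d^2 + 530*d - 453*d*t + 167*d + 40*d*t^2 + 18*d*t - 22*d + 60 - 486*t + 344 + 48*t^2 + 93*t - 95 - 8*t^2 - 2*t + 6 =d^2*(360 - 40*t) + d*(40*t^2 - 435*t + 675) + 40*t^2 - 395*t + 315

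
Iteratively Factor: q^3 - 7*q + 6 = (q - 1)*(q^2 + q - 6) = (q - 1)*(q + 3)*(q - 2)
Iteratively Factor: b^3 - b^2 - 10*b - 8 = (b + 1)*(b^2 - 2*b - 8) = (b - 4)*(b + 1)*(b + 2)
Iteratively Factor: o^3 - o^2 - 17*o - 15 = (o + 1)*(o^2 - 2*o - 15) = (o + 1)*(o + 3)*(o - 5)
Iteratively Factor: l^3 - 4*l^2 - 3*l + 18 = (l - 3)*(l^2 - l - 6) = (l - 3)*(l + 2)*(l - 3)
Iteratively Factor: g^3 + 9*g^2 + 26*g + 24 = (g + 2)*(g^2 + 7*g + 12) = (g + 2)*(g + 3)*(g + 4)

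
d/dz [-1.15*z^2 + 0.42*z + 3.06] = 0.42 - 2.3*z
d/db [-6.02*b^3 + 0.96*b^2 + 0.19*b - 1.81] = -18.06*b^2 + 1.92*b + 0.19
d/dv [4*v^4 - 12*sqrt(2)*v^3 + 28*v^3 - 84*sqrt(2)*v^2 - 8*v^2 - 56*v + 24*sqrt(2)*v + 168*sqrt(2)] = 16*v^3 - 36*sqrt(2)*v^2 + 84*v^2 - 168*sqrt(2)*v - 16*v - 56 + 24*sqrt(2)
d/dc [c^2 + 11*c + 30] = 2*c + 11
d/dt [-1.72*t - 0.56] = -1.72000000000000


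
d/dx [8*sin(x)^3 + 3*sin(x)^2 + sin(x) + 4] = (24*sin(x)^2 + 6*sin(x) + 1)*cos(x)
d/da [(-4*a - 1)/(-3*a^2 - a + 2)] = (12*a^2 + 4*a - (4*a + 1)*(6*a + 1) - 8)/(3*a^2 + a - 2)^2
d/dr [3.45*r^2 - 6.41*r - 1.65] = 6.9*r - 6.41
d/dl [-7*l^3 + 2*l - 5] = 2 - 21*l^2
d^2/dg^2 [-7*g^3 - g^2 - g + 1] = -42*g - 2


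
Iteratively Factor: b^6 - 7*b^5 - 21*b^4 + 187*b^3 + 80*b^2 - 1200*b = (b + 3)*(b^5 - 10*b^4 + 9*b^3 + 160*b^2 - 400*b) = b*(b + 3)*(b^4 - 10*b^3 + 9*b^2 + 160*b - 400) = b*(b - 4)*(b + 3)*(b^3 - 6*b^2 - 15*b + 100) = b*(b - 5)*(b - 4)*(b + 3)*(b^2 - b - 20) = b*(b - 5)^2*(b - 4)*(b + 3)*(b + 4)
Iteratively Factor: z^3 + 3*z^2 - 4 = (z + 2)*(z^2 + z - 2) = (z - 1)*(z + 2)*(z + 2)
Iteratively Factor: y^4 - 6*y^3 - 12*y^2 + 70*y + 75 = (y + 3)*(y^3 - 9*y^2 + 15*y + 25) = (y + 1)*(y + 3)*(y^2 - 10*y + 25) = (y - 5)*(y + 1)*(y + 3)*(y - 5)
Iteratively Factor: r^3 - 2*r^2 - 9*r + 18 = (r + 3)*(r^2 - 5*r + 6) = (r - 2)*(r + 3)*(r - 3)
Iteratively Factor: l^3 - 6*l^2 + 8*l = (l)*(l^2 - 6*l + 8) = l*(l - 4)*(l - 2)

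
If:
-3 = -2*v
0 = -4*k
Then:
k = 0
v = 3/2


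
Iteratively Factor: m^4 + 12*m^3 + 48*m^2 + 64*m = (m)*(m^3 + 12*m^2 + 48*m + 64) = m*(m + 4)*(m^2 + 8*m + 16) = m*(m + 4)^2*(m + 4)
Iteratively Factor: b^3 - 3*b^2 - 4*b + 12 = (b - 3)*(b^2 - 4) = (b - 3)*(b - 2)*(b + 2)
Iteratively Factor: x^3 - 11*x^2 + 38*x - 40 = (x - 2)*(x^2 - 9*x + 20) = (x - 5)*(x - 2)*(x - 4)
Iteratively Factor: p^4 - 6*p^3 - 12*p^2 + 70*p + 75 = (p + 3)*(p^3 - 9*p^2 + 15*p + 25) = (p + 1)*(p + 3)*(p^2 - 10*p + 25) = (p - 5)*(p + 1)*(p + 3)*(p - 5)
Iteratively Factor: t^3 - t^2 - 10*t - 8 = (t - 4)*(t^2 + 3*t + 2) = (t - 4)*(t + 2)*(t + 1)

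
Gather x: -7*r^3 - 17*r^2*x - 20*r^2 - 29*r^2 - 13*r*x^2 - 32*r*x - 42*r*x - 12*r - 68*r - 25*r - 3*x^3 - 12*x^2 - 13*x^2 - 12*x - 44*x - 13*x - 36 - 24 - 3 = -7*r^3 - 49*r^2 - 105*r - 3*x^3 + x^2*(-13*r - 25) + x*(-17*r^2 - 74*r - 69) - 63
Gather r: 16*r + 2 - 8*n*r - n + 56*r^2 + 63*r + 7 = -n + 56*r^2 + r*(79 - 8*n) + 9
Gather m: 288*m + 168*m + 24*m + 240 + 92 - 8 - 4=480*m + 320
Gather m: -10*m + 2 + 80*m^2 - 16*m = 80*m^2 - 26*m + 2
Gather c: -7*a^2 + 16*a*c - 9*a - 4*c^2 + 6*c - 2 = -7*a^2 - 9*a - 4*c^2 + c*(16*a + 6) - 2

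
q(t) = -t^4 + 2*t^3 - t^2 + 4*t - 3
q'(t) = -4*t^3 + 6*t^2 - 2*t + 4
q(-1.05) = -11.83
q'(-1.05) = 17.35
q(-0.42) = -5.04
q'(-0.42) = 6.19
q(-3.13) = -182.62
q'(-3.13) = 191.70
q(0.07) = -2.72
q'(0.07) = 3.89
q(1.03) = 1.12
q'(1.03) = 3.93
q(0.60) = -0.66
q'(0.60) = 4.10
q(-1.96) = -44.50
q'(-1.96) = 61.09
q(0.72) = -0.16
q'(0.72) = 4.18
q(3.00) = -27.00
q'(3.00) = -56.00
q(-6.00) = -1791.00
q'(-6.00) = 1096.00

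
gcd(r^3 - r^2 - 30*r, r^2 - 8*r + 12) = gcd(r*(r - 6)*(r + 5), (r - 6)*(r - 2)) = r - 6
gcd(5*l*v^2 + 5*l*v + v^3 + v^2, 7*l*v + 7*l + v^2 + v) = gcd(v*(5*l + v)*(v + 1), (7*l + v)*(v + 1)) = v + 1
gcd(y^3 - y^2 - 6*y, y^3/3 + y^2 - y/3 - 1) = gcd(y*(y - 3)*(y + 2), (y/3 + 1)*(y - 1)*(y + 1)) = 1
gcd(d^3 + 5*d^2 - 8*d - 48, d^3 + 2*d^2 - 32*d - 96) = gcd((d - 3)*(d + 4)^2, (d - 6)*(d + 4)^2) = d^2 + 8*d + 16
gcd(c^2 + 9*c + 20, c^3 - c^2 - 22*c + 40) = c + 5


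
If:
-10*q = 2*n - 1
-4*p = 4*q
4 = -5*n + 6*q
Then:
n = -17/31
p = -13/62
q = 13/62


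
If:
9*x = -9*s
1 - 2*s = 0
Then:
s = 1/2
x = -1/2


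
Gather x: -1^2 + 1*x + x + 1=2*x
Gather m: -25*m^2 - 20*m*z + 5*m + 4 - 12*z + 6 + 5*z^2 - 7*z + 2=-25*m^2 + m*(5 - 20*z) + 5*z^2 - 19*z + 12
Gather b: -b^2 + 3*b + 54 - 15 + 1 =-b^2 + 3*b + 40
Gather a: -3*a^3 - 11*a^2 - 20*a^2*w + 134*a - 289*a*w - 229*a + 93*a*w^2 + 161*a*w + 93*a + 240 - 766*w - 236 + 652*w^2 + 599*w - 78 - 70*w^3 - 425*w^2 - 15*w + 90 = -3*a^3 + a^2*(-20*w - 11) + a*(93*w^2 - 128*w - 2) - 70*w^3 + 227*w^2 - 182*w + 16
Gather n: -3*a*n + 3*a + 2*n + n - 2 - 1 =3*a + n*(3 - 3*a) - 3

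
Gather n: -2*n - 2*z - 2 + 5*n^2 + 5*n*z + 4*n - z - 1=5*n^2 + n*(5*z + 2) - 3*z - 3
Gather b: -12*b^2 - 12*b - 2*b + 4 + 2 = -12*b^2 - 14*b + 6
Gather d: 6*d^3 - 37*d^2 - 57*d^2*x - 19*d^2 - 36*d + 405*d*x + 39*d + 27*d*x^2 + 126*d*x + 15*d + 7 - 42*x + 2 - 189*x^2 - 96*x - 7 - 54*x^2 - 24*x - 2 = 6*d^3 + d^2*(-57*x - 56) + d*(27*x^2 + 531*x + 18) - 243*x^2 - 162*x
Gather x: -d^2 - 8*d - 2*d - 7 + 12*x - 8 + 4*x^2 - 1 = -d^2 - 10*d + 4*x^2 + 12*x - 16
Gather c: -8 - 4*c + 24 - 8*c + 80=96 - 12*c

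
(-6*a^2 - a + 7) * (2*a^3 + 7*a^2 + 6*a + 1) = -12*a^5 - 44*a^4 - 29*a^3 + 37*a^2 + 41*a + 7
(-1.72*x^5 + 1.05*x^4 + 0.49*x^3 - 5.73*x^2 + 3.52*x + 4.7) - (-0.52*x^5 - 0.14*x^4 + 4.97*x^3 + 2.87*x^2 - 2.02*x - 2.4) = -1.2*x^5 + 1.19*x^4 - 4.48*x^3 - 8.6*x^2 + 5.54*x + 7.1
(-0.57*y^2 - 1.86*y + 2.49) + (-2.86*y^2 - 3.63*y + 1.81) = -3.43*y^2 - 5.49*y + 4.3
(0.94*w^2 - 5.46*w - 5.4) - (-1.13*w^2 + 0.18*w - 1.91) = 2.07*w^2 - 5.64*w - 3.49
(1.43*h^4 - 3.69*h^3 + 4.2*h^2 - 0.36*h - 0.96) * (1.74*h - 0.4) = 2.4882*h^5 - 6.9926*h^4 + 8.784*h^3 - 2.3064*h^2 - 1.5264*h + 0.384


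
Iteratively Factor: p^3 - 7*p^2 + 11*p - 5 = (p - 1)*(p^2 - 6*p + 5) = (p - 5)*(p - 1)*(p - 1)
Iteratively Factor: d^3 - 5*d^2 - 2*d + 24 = (d + 2)*(d^2 - 7*d + 12) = (d - 4)*(d + 2)*(d - 3)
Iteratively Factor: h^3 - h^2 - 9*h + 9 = (h + 3)*(h^2 - 4*h + 3) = (h - 1)*(h + 3)*(h - 3)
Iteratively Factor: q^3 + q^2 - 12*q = (q + 4)*(q^2 - 3*q) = (q - 3)*(q + 4)*(q)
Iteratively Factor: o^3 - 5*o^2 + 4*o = (o)*(o^2 - 5*o + 4) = o*(o - 1)*(o - 4)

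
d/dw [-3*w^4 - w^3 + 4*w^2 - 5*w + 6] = -12*w^3 - 3*w^2 + 8*w - 5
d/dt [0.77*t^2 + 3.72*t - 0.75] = 1.54*t + 3.72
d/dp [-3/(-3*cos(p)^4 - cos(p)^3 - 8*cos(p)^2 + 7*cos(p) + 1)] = 3*(12*cos(p)^3 + 3*cos(p)^2 + 16*cos(p) - 7)*sin(p)/(3*cos(p)^4 + cos(p)^3 + 8*cos(p)^2 - 7*cos(p) - 1)^2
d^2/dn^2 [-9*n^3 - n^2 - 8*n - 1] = -54*n - 2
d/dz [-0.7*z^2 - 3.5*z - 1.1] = -1.4*z - 3.5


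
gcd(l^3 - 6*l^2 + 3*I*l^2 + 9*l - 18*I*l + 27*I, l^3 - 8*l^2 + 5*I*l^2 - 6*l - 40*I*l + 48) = l + 3*I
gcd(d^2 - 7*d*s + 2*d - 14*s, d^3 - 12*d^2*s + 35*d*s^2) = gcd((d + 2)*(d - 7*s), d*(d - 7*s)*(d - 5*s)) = -d + 7*s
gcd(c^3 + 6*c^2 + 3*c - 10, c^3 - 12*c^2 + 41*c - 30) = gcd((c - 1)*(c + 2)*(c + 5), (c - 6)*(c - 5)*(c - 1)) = c - 1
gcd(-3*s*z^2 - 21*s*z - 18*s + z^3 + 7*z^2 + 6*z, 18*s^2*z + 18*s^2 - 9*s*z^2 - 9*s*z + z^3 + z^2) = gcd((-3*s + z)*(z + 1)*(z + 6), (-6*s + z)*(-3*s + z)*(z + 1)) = -3*s*z - 3*s + z^2 + z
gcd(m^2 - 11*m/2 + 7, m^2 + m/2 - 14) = m - 7/2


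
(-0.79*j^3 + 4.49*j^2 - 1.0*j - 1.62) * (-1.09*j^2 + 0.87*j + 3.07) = 0.8611*j^5 - 5.5814*j^4 + 2.571*j^3 + 14.6801*j^2 - 4.4794*j - 4.9734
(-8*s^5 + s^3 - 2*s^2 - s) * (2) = -16*s^5 + 2*s^3 - 4*s^2 - 2*s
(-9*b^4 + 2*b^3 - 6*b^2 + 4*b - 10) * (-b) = 9*b^5 - 2*b^4 + 6*b^3 - 4*b^2 + 10*b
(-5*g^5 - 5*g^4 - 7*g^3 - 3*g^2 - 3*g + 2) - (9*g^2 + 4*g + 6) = -5*g^5 - 5*g^4 - 7*g^3 - 12*g^2 - 7*g - 4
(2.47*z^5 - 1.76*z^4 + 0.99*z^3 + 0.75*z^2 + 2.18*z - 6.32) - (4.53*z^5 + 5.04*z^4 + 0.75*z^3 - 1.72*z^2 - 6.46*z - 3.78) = -2.06*z^5 - 6.8*z^4 + 0.24*z^3 + 2.47*z^2 + 8.64*z - 2.54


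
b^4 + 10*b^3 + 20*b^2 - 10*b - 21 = (b - 1)*(b + 1)*(b + 3)*(b + 7)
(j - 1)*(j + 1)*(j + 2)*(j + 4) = j^4 + 6*j^3 + 7*j^2 - 6*j - 8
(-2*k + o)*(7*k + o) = -14*k^2 + 5*k*o + o^2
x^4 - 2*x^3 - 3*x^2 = x^2*(x - 3)*(x + 1)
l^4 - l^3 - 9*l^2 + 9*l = l*(l - 3)*(l - 1)*(l + 3)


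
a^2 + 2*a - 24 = (a - 4)*(a + 6)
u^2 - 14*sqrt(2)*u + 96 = (u - 8*sqrt(2))*(u - 6*sqrt(2))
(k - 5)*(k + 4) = k^2 - k - 20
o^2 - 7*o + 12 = (o - 4)*(o - 3)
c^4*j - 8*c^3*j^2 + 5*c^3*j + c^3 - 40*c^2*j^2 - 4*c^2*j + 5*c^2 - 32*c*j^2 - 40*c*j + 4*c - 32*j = (c + 1)*(c + 4)*(c - 8*j)*(c*j + 1)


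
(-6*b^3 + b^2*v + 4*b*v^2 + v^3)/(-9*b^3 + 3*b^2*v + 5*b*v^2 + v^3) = (2*b + v)/(3*b + v)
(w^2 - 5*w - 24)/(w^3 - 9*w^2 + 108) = (w - 8)/(w^2 - 12*w + 36)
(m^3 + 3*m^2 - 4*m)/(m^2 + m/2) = 2*(m^2 + 3*m - 4)/(2*m + 1)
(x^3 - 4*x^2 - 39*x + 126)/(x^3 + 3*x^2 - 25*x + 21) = (x^2 - x - 42)/(x^2 + 6*x - 7)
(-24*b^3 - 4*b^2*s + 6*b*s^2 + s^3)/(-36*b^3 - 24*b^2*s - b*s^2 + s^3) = (-12*b^2 + 4*b*s + s^2)/(-18*b^2 - 3*b*s + s^2)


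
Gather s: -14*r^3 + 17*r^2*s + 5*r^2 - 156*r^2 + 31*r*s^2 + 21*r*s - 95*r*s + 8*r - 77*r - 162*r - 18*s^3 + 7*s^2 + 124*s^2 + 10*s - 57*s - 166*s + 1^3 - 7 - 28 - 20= -14*r^3 - 151*r^2 - 231*r - 18*s^3 + s^2*(31*r + 131) + s*(17*r^2 - 74*r - 213) - 54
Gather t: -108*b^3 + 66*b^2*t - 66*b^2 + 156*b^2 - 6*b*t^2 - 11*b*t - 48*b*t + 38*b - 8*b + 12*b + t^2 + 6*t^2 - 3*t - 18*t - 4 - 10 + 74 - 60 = -108*b^3 + 90*b^2 + 42*b + t^2*(7 - 6*b) + t*(66*b^2 - 59*b - 21)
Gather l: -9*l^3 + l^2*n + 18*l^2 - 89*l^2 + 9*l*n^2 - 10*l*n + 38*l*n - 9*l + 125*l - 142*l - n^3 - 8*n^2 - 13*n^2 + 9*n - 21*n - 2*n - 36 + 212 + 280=-9*l^3 + l^2*(n - 71) + l*(9*n^2 + 28*n - 26) - n^3 - 21*n^2 - 14*n + 456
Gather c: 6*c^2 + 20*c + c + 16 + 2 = 6*c^2 + 21*c + 18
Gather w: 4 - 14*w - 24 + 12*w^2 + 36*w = 12*w^2 + 22*w - 20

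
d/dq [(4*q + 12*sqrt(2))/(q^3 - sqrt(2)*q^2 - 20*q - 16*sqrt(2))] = 8*(-q^3 - 4*sqrt(2)*q^2 + 6*q + 22*sqrt(2))/(q^6 - 2*sqrt(2)*q^5 - 38*q^4 + 8*sqrt(2)*q^3 + 464*q^2 + 640*sqrt(2)*q + 512)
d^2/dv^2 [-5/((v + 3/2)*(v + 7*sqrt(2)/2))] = 160*(-(2*v + 3)^2 - (2*v + 3)*(2*v + 7*sqrt(2)) - (2*v + 7*sqrt(2))^2)/((2*v + 3)^3*(2*v + 7*sqrt(2))^3)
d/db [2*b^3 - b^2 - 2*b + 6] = 6*b^2 - 2*b - 2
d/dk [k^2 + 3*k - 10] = 2*k + 3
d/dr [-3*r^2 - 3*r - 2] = -6*r - 3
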